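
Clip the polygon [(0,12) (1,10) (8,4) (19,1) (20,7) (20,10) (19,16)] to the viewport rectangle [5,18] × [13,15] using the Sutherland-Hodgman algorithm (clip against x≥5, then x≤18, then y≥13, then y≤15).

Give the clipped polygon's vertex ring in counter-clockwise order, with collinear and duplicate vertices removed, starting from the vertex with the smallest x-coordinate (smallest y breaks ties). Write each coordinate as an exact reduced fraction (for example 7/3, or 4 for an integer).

1. After x ≥ 5: [(5,248/19) (5,46/7) (8,4) (19,1) (20,7) (20,10) (19,16)]
2. After x ≤ 18: [(18,300/19) (5,248/19) (5,46/7) (8,4) (18,14/11)]
3. After y ≥ 13: [(18,13) (18,300/19) (5,248/19) (5,13)]
4. After y ≤ 15: [(18,13) (18,15) (57/4,15) (5,248/19) (5,13)]
5. Canonical ring: [(5,13) (18,13) (18,15) (57/4,15) (5,248/19)]

Clipped polygon: [(5,13) (18,13) (18,15) (57/4,15) (5,248/19)]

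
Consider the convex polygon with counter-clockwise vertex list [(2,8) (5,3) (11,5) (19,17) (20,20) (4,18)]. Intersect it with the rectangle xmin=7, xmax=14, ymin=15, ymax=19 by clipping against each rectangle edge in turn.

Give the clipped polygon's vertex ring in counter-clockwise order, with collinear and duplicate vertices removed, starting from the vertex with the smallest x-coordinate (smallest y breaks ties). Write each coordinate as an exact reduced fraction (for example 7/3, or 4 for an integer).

Clipped polygon: [(7,15) (14,15) (14,19) (12,19) (7,147/8)]

1. After x ≥ 7: [(7,11/3) (11,5) (19,17) (20,20) (7,147/8)]
2. After x ≤ 14: [(7,11/3) (11,5) (14,19/2) (14,77/4) (7,147/8)]
3. After y ≥ 15: [(7,15) (14,15) (14,77/4) (7,147/8)]
4. After y ≤ 19: [(7,15) (14,15) (14,19) (12,19) (7,147/8)]
5. Canonical ring: [(7,15) (14,15) (14,19) (12,19) (7,147/8)]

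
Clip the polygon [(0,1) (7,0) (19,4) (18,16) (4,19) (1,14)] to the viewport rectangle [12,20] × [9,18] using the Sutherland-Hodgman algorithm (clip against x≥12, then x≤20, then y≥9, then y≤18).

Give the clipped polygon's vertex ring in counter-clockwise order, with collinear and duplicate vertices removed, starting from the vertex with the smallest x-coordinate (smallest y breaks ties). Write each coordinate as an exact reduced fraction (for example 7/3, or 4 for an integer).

Clipped polygon: [(12,9) (223/12,9) (18,16) (12,121/7)]

1. After x ≥ 12: [(12,5/3) (19,4) (18,16) (12,121/7)]
2. After x ≤ 20: [(12,5/3) (19,4) (18,16) (12,121/7)]
3. After y ≥ 9: [(12,9) (223/12,9) (18,16) (12,121/7)]
4. After y ≤ 18: [(12,9) (223/12,9) (18,16) (12,121/7)]
5. Canonical ring: [(12,9) (223/12,9) (18,16) (12,121/7)]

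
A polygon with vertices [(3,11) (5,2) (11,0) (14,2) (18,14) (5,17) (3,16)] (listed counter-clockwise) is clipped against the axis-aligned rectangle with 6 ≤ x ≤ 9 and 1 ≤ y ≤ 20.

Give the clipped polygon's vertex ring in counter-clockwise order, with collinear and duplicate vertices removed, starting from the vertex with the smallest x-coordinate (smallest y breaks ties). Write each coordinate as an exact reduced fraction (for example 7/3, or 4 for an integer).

Clipped polygon: [(6,5/3) (8,1) (9,1) (9,209/13) (6,218/13)]

1. After x ≥ 6: [(6,5/3) (11,0) (14,2) (18,14) (6,218/13)]
2. After x ≤ 9: [(6,5/3) (9,2/3) (9,209/13) (6,218/13)]
3. After y ≥ 1: [(6,5/3) (8,1) (9,1) (9,209/13) (6,218/13)]
4. After y ≤ 20: [(6,5/3) (8,1) (9,1) (9,209/13) (6,218/13)]
5. Canonical ring: [(6,5/3) (8,1) (9,1) (9,209/13) (6,218/13)]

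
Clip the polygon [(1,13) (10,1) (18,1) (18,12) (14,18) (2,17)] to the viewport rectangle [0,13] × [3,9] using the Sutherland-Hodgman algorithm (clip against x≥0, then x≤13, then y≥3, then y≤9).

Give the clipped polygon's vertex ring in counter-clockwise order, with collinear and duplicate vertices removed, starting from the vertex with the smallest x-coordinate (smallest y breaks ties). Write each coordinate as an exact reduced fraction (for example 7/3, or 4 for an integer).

Clipped polygon: [(4,9) (17/2,3) (13,3) (13,9)]

1. After x ≥ 0: [(1,13) (10,1) (18,1) (18,12) (14,18) (2,17)]
2. After x ≤ 13: [(1,13) (10,1) (13,1) (13,215/12) (2,17)]
3. After y ≥ 3: [(1,13) (17/2,3) (13,3) (13,215/12) (2,17)]
4. After y ≤ 9: [(4,9) (17/2,3) (13,3) (13,9)]
5. Canonical ring: [(4,9) (17/2,3) (13,3) (13,9)]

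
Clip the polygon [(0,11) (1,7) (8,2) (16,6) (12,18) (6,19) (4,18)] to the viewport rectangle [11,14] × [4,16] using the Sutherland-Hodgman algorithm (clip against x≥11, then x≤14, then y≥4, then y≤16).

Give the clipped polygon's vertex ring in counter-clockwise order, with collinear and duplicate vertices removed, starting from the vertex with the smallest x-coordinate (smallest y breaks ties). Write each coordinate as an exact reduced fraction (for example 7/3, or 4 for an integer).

Clipped polygon: [(11,4) (12,4) (14,5) (14,12) (38/3,16) (11,16)]

1. After x ≥ 11: [(11,7/2) (16,6) (12,18) (11,109/6)]
2. After x ≤ 14: [(11,7/2) (14,5) (14,12) (12,18) (11,109/6)]
3. After y ≥ 4: [(11,4) (12,4) (14,5) (14,12) (12,18) (11,109/6)]
4. After y ≤ 16: [(11,16) (11,4) (12,4) (14,5) (14,12) (38/3,16)]
5. Canonical ring: [(11,4) (12,4) (14,5) (14,12) (38/3,16) (11,16)]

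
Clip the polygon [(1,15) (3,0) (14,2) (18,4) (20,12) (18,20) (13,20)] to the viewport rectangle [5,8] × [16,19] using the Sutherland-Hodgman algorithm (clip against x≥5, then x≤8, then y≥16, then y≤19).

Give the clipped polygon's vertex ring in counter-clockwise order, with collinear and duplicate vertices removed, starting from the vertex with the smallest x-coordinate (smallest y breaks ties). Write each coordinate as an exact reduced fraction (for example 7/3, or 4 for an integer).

Clipped polygon: [(5,16) (8,16) (8,215/12) (5,50/3)]

1. After x ≥ 5: [(5,50/3) (5,4/11) (14,2) (18,4) (20,12) (18,20) (13,20)]
2. After x ≤ 8: [(8,215/12) (5,50/3) (5,4/11) (8,10/11)]
3. After y ≥ 16: [(8,16) (8,215/12) (5,50/3) (5,16)]
4. After y ≤ 19: [(8,16) (8,215/12) (5,50/3) (5,16)]
5. Canonical ring: [(5,16) (8,16) (8,215/12) (5,50/3)]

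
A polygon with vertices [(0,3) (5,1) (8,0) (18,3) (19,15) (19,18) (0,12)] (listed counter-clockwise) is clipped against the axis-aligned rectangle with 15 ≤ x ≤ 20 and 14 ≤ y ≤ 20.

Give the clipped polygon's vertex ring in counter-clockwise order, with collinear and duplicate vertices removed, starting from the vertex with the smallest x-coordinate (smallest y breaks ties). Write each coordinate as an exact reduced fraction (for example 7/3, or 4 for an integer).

1. After x ≥ 15: [(15,21/10) (18,3) (19,15) (19,18) (15,318/19)]
2. After x ≤ 20: [(15,21/10) (18,3) (19,15) (19,18) (15,318/19)]
3. After y ≥ 14: [(15,14) (227/12,14) (19,15) (19,18) (15,318/19)]
4. After y ≤ 20: [(15,14) (227/12,14) (19,15) (19,18) (15,318/19)]
5. Canonical ring: [(15,14) (227/12,14) (19,15) (19,18) (15,318/19)]

Clipped polygon: [(15,14) (227/12,14) (19,15) (19,18) (15,318/19)]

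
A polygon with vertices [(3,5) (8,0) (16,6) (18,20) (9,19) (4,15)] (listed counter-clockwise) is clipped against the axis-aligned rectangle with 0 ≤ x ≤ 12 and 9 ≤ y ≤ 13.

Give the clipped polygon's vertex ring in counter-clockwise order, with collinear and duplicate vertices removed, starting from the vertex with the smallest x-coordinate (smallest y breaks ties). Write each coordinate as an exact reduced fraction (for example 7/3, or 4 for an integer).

Clipped polygon: [(17/5,9) (12,9) (12,13) (19/5,13)]

1. After x ≥ 0: [(3,5) (8,0) (16,6) (18,20) (9,19) (4,15)]
2. After x ≤ 12: [(3,5) (8,0) (12,3) (12,58/3) (9,19) (4,15)]
3. After y ≥ 9: [(17/5,9) (12,9) (12,58/3) (9,19) (4,15)]
4. After y ≤ 13: [(19/5,13) (17/5,9) (12,9) (12,13)]
5. Canonical ring: [(17/5,9) (12,9) (12,13) (19/5,13)]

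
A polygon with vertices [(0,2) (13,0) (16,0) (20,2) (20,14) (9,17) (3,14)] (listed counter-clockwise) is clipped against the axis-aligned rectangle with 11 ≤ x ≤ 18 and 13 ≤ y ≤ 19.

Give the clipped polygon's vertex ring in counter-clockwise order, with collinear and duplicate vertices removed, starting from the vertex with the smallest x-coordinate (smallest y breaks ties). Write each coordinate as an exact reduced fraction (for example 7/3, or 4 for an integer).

1. After x ≥ 11: [(11,4/13) (13,0) (16,0) (20,2) (20,14) (11,181/11)]
2. After x ≤ 18: [(11,4/13) (13,0) (16,0) (18,1) (18,160/11) (11,181/11)]
3. After y ≥ 13: [(11,13) (18,13) (18,160/11) (11,181/11)]
4. After y ≤ 19: [(11,13) (18,13) (18,160/11) (11,181/11)]
5. Canonical ring: [(11,13) (18,13) (18,160/11) (11,181/11)]

Clipped polygon: [(11,13) (18,13) (18,160/11) (11,181/11)]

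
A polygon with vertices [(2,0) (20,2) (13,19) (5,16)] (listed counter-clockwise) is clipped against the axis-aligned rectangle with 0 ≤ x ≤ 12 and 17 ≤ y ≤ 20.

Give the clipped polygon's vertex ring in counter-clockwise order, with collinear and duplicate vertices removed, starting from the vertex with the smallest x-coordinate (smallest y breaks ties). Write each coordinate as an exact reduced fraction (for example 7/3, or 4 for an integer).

1. After x ≥ 0: [(2,0) (20,2) (13,19) (5,16)]
2. After x ≤ 12: [(2,0) (12,10/9) (12,149/8) (5,16)]
3. After y ≥ 17: [(12,17) (12,149/8) (23/3,17)]
4. After y ≤ 20: [(12,17) (12,149/8) (23/3,17)]
5. Canonical ring: [(23/3,17) (12,17) (12,149/8)]

Clipped polygon: [(23/3,17) (12,17) (12,149/8)]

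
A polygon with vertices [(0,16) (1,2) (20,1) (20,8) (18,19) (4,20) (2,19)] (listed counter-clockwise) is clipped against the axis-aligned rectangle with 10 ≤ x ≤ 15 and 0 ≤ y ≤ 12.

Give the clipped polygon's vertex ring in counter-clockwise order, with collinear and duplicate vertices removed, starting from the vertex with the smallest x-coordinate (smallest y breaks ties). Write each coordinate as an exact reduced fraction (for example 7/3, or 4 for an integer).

Clipped polygon: [(10,29/19) (15,24/19) (15,12) (10,12)]

1. After x ≥ 10: [(10,29/19) (20,1) (20,8) (18,19) (10,137/7)]
2. After x ≤ 15: [(10,29/19) (15,24/19) (15,269/14) (10,137/7)]
3. After y ≥ 0: [(10,29/19) (15,24/19) (15,269/14) (10,137/7)]
4. After y ≤ 12: [(10,12) (10,29/19) (15,24/19) (15,12)]
5. Canonical ring: [(10,29/19) (15,24/19) (15,12) (10,12)]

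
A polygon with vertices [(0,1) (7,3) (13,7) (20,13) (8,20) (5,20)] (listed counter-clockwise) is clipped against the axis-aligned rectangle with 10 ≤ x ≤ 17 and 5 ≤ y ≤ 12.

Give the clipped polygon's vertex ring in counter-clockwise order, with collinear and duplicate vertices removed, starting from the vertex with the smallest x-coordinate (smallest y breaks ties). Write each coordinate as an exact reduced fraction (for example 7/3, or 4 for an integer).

1. After x ≥ 10: [(10,5) (13,7) (20,13) (10,113/6)]
2. After x ≤ 17: [(10,5) (13,7) (17,73/7) (17,59/4) (10,113/6)]
3. After y ≥ 5: [(10,5) (13,7) (17,73/7) (17,59/4) (10,113/6)]
4. After y ≤ 12: [(10,12) (10,5) (13,7) (17,73/7) (17,12)]
5. Canonical ring: [(10,5) (13,7) (17,73/7) (17,12) (10,12)]

Clipped polygon: [(10,5) (13,7) (17,73/7) (17,12) (10,12)]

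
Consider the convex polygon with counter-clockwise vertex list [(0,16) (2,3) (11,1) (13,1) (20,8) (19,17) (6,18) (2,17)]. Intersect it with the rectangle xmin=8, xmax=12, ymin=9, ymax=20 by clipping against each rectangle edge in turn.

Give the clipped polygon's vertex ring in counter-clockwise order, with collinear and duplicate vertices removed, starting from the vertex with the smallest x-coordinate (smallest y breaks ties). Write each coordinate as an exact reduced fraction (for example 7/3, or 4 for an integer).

1. After x ≥ 8: [(8,5/3) (11,1) (13,1) (20,8) (19,17) (8,232/13)]
2. After x ≤ 12: [(8,5/3) (11,1) (12,1) (12,228/13) (8,232/13)]
3. After y ≥ 9: [(8,9) (12,9) (12,228/13) (8,232/13)]
4. After y ≤ 20: [(8,9) (12,9) (12,228/13) (8,232/13)]
5. Canonical ring: [(8,9) (12,9) (12,228/13) (8,232/13)]

Clipped polygon: [(8,9) (12,9) (12,228/13) (8,232/13)]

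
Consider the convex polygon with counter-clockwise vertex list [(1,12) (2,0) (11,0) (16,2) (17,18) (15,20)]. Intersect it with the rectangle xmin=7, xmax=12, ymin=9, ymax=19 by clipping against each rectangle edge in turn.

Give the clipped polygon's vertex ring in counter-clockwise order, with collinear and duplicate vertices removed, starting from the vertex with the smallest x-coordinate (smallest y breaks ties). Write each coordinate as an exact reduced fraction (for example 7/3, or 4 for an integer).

Clipped polygon: [(7,9) (12,9) (12,128/7) (7,108/7)]

1. After x ≥ 7: [(7,108/7) (7,0) (11,0) (16,2) (17,18) (15,20)]
2. After x ≤ 12: [(12,128/7) (7,108/7) (7,0) (11,0) (12,2/5)]
3. After y ≥ 9: [(12,9) (12,128/7) (7,108/7) (7,9)]
4. After y ≤ 19: [(12,9) (12,128/7) (7,108/7) (7,9)]
5. Canonical ring: [(7,9) (12,9) (12,128/7) (7,108/7)]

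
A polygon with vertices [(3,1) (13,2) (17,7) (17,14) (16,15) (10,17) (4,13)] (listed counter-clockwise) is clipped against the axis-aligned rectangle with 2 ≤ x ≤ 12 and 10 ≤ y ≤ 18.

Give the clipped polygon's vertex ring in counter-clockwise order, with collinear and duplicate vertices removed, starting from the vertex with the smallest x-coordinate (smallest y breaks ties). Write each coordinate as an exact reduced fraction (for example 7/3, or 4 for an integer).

Clipped polygon: [(15/4,10) (12,10) (12,49/3) (10,17) (4,13)]

1. After x ≥ 2: [(3,1) (13,2) (17,7) (17,14) (16,15) (10,17) (4,13)]
2. After x ≤ 12: [(3,1) (12,19/10) (12,49/3) (10,17) (4,13)]
3. After y ≥ 10: [(15/4,10) (12,10) (12,49/3) (10,17) (4,13)]
4. After y ≤ 18: [(15/4,10) (12,10) (12,49/3) (10,17) (4,13)]
5. Canonical ring: [(15/4,10) (12,10) (12,49/3) (10,17) (4,13)]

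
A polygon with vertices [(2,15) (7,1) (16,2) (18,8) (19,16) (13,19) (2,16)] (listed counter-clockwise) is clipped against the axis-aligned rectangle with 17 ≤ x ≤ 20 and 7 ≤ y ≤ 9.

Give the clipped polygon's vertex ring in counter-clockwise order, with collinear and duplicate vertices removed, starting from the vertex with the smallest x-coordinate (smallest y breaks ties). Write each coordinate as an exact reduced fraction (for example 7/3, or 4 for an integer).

Clipped polygon: [(17,7) (53/3,7) (18,8) (145/8,9) (17,9)]

1. After x ≥ 17: [(17,5) (18,8) (19,16) (17,17)]
2. After x ≤ 20: [(17,5) (18,8) (19,16) (17,17)]
3. After y ≥ 7: [(17,7) (53/3,7) (18,8) (19,16) (17,17)]
4. After y ≤ 9: [(17,9) (17,7) (53/3,7) (18,8) (145/8,9)]
5. Canonical ring: [(17,7) (53/3,7) (18,8) (145/8,9) (17,9)]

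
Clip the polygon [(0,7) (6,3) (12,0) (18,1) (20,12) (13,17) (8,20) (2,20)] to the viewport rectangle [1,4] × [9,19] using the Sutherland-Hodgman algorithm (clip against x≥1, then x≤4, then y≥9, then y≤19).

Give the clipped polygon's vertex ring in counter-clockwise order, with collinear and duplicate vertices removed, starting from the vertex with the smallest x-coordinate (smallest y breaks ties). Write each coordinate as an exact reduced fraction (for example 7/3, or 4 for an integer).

1. After x ≥ 1: [(1,27/2) (1,19/3) (6,3) (12,0) (18,1) (20,12) (13,17) (8,20) (2,20)]
2. After x ≤ 4: [(1,27/2) (1,19/3) (4,13/3) (4,20) (2,20)]
3. After y ≥ 9: [(1,27/2) (1,9) (4,9) (4,20) (2,20)]
4. After y ≤ 19: [(24/13,19) (1,27/2) (1,9) (4,9) (4,19)]
5. Canonical ring: [(1,9) (4,9) (4,19) (24/13,19) (1,27/2)]

Clipped polygon: [(1,9) (4,9) (4,19) (24/13,19) (1,27/2)]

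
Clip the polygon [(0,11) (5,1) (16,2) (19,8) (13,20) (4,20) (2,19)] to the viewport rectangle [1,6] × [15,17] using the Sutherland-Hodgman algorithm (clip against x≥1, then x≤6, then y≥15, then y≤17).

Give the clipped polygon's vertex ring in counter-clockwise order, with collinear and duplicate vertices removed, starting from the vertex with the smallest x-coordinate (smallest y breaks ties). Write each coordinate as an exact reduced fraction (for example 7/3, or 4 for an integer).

Clipped polygon: [(1,15) (6,15) (6,17) (3/2,17)]

1. After x ≥ 1: [(1,15) (1,9) (5,1) (16,2) (19,8) (13,20) (4,20) (2,19)]
2. After x ≤ 6: [(1,15) (1,9) (5,1) (6,12/11) (6,20) (4,20) (2,19)]
3. After y ≥ 15: [(1,15) (1,15) (6,15) (6,20) (4,20) (2,19)]
4. After y ≤ 17: [(3/2,17) (1,15) (1,15) (6,15) (6,17)]
5. Canonical ring: [(1,15) (6,15) (6,17) (3/2,17)]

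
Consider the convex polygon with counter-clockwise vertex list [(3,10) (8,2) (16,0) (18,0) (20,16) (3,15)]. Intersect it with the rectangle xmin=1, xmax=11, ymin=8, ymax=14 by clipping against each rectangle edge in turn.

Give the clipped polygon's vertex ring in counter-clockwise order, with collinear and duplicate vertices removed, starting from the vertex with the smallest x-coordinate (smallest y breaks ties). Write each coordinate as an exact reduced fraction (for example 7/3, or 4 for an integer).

Clipped polygon: [(3,10) (17/4,8) (11,8) (11,14) (3,14)]

1. After x ≥ 1: [(3,10) (8,2) (16,0) (18,0) (20,16) (3,15)]
2. After x ≤ 11: [(3,10) (8,2) (11,5/4) (11,263/17) (3,15)]
3. After y ≥ 8: [(3,10) (17/4,8) (11,8) (11,263/17) (3,15)]
4. After y ≤ 14: [(3,14) (3,10) (17/4,8) (11,8) (11,14)]
5. Canonical ring: [(3,10) (17/4,8) (11,8) (11,14) (3,14)]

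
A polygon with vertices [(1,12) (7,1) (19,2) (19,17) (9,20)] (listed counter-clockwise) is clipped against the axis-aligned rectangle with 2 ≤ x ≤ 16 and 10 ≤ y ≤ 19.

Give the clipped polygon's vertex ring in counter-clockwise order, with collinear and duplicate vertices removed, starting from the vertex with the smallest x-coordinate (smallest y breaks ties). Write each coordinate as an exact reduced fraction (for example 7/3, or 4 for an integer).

Clipped polygon: [(2,61/6) (23/11,10) (16,10) (16,179/10) (37/3,19) (8,19) (2,13)]

1. After x ≥ 2: [(2,13) (2,61/6) (7,1) (19,2) (19,17) (9,20)]
2. After x ≤ 16: [(2,13) (2,61/6) (7,1) (16,7/4) (16,179/10) (9,20)]
3. After y ≥ 10: [(2,13) (2,61/6) (23/11,10) (16,10) (16,179/10) (9,20)]
4. After y ≤ 19: [(8,19) (2,13) (2,61/6) (23/11,10) (16,10) (16,179/10) (37/3,19)]
5. Canonical ring: [(2,61/6) (23/11,10) (16,10) (16,179/10) (37/3,19) (8,19) (2,13)]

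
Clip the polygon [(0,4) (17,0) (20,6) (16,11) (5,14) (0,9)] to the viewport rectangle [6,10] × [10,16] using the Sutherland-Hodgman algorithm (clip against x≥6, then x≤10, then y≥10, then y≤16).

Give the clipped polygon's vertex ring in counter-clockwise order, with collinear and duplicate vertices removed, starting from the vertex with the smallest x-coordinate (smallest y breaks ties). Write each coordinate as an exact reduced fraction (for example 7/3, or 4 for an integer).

1. After x ≥ 6: [(6,44/17) (17,0) (20,6) (16,11) (6,151/11)]
2. After x ≤ 10: [(6,44/17) (10,28/17) (10,139/11) (6,151/11)]
3. After y ≥ 10: [(6,10) (10,10) (10,139/11) (6,151/11)]
4. After y ≤ 16: [(6,10) (10,10) (10,139/11) (6,151/11)]
5. Canonical ring: [(6,10) (10,10) (10,139/11) (6,151/11)]

Clipped polygon: [(6,10) (10,10) (10,139/11) (6,151/11)]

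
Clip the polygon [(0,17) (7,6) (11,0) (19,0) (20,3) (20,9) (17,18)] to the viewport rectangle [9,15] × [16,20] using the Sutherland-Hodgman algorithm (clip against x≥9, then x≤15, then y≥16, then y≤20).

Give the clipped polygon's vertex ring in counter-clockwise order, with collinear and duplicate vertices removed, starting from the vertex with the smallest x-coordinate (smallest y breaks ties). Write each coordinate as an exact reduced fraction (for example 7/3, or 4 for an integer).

Clipped polygon: [(9,16) (15,16) (15,304/17) (9,298/17)]

1. After x ≥ 9: [(9,298/17) (9,3) (11,0) (19,0) (20,3) (20,9) (17,18)]
2. After x ≤ 15: [(15,304/17) (9,298/17) (9,3) (11,0) (15,0)]
3. After y ≥ 16: [(15,16) (15,304/17) (9,298/17) (9,16)]
4. After y ≤ 20: [(15,16) (15,304/17) (9,298/17) (9,16)]
5. Canonical ring: [(9,16) (15,16) (15,304/17) (9,298/17)]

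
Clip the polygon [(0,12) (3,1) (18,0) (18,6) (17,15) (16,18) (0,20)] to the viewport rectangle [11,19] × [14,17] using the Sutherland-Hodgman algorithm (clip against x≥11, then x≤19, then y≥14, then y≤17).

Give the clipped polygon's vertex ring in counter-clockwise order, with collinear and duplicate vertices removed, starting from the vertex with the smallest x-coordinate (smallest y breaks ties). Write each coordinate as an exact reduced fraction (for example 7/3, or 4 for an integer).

Clipped polygon: [(11,14) (154/9,14) (17,15) (49/3,17) (11,17)]

1. After x ≥ 11: [(11,7/15) (18,0) (18,6) (17,15) (16,18) (11,149/8)]
2. After x ≤ 19: [(11,7/15) (18,0) (18,6) (17,15) (16,18) (11,149/8)]
3. After y ≥ 14: [(11,14) (154/9,14) (17,15) (16,18) (11,149/8)]
4. After y ≤ 17: [(11,17) (11,14) (154/9,14) (17,15) (49/3,17)]
5. Canonical ring: [(11,14) (154/9,14) (17,15) (49/3,17) (11,17)]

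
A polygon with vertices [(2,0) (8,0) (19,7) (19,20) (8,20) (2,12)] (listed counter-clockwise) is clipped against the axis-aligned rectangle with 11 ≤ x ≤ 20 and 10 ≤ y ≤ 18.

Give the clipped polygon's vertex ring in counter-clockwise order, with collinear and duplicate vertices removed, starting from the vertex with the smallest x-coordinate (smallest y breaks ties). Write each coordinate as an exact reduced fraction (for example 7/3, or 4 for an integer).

Clipped polygon: [(11,10) (19,10) (19,18) (11,18)]

1. After x ≥ 11: [(11,21/11) (19,7) (19,20) (11,20)]
2. After x ≤ 20: [(11,21/11) (19,7) (19,20) (11,20)]
3. After y ≥ 10: [(11,10) (19,10) (19,20) (11,20)]
4. After y ≤ 18: [(11,18) (11,10) (19,10) (19,18)]
5. Canonical ring: [(11,10) (19,10) (19,18) (11,18)]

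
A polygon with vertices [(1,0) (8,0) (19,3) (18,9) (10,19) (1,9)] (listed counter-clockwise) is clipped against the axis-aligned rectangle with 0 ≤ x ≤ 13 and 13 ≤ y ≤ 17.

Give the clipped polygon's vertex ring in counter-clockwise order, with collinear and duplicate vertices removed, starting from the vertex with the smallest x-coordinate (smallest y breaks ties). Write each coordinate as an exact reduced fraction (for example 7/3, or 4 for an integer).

Clipped polygon: [(23/5,13) (13,13) (13,61/4) (58/5,17) (41/5,17)]

1. After x ≥ 0: [(1,0) (8,0) (19,3) (18,9) (10,19) (1,9)]
2. After x ≤ 13: [(1,0) (8,0) (13,15/11) (13,61/4) (10,19) (1,9)]
3. After y ≥ 13: [(13,13) (13,61/4) (10,19) (23/5,13)]
4. After y ≤ 17: [(13,13) (13,61/4) (58/5,17) (41/5,17) (23/5,13)]
5. Canonical ring: [(23/5,13) (13,13) (13,61/4) (58/5,17) (41/5,17)]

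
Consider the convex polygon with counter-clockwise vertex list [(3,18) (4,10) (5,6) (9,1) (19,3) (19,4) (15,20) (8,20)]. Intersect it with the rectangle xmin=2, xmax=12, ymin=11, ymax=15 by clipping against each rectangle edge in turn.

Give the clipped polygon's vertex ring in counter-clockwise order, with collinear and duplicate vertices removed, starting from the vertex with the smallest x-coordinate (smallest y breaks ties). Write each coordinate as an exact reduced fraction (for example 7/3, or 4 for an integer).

1. After x ≥ 2: [(3,18) (4,10) (5,6) (9,1) (19,3) (19,4) (15,20) (8,20)]
2. After x ≤ 12: [(3,18) (4,10) (5,6) (9,1) (12,8/5) (12,20) (8,20)]
3. After y ≥ 11: [(3,18) (31/8,11) (12,11) (12,20) (8,20)]
4. After y ≤ 15: [(27/8,15) (31/8,11) (12,11) (12,15)]
5. Canonical ring: [(27/8,15) (31/8,11) (12,11) (12,15)]

Clipped polygon: [(27/8,15) (31/8,11) (12,11) (12,15)]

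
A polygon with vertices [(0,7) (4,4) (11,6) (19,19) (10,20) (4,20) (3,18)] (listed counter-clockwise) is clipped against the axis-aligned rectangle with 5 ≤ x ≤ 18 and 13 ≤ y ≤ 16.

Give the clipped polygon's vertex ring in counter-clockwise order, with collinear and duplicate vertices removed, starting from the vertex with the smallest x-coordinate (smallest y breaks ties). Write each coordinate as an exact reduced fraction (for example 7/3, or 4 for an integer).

1. After x ≥ 5: [(5,30/7) (11,6) (19,19) (10,20) (5,20)]
2. After x ≤ 18: [(5,30/7) (11,6) (18,139/8) (18,172/9) (10,20) (5,20)]
3. After y ≥ 13: [(5,13) (199/13,13) (18,139/8) (18,172/9) (10,20) (5,20)]
4. After y ≤ 16: [(5,16) (5,13) (199/13,13) (223/13,16)]
5. Canonical ring: [(5,13) (199/13,13) (223/13,16) (5,16)]

Clipped polygon: [(5,13) (199/13,13) (223/13,16) (5,16)]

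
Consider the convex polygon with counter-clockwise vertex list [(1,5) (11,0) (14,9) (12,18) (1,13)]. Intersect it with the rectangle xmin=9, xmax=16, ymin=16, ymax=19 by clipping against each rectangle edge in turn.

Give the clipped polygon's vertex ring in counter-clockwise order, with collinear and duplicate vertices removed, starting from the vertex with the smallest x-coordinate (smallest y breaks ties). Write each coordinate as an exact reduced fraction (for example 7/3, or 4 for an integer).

Clipped polygon: [(9,16) (112/9,16) (12,18) (9,183/11)]

1. After x ≥ 9: [(9,1) (11,0) (14,9) (12,18) (9,183/11)]
2. After x ≤ 16: [(9,1) (11,0) (14,9) (12,18) (9,183/11)]
3. After y ≥ 16: [(9,16) (112/9,16) (12,18) (9,183/11)]
4. After y ≤ 19: [(9,16) (112/9,16) (12,18) (9,183/11)]
5. Canonical ring: [(9,16) (112/9,16) (12,18) (9,183/11)]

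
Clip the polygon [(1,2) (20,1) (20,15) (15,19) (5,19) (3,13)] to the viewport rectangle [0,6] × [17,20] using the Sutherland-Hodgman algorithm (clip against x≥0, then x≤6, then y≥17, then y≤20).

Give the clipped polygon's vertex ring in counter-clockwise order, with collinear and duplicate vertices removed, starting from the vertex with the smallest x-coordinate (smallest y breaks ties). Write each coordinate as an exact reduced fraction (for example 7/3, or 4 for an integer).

1. After x ≥ 0: [(1,2) (20,1) (20,15) (15,19) (5,19) (3,13)]
2. After x ≤ 6: [(1,2) (6,33/19) (6,19) (5,19) (3,13)]
3. After y ≥ 17: [(6,17) (6,19) (5,19) (13/3,17)]
4. After y ≤ 20: [(6,17) (6,19) (5,19) (13/3,17)]
5. Canonical ring: [(13/3,17) (6,17) (6,19) (5,19)]

Clipped polygon: [(13/3,17) (6,17) (6,19) (5,19)]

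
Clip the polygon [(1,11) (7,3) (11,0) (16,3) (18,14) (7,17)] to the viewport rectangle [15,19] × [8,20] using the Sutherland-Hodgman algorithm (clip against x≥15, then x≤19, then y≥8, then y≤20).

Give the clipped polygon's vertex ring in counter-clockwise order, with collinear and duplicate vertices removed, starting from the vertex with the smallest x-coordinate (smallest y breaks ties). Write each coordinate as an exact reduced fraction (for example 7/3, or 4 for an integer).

Clipped polygon: [(15,8) (186/11,8) (18,14) (15,163/11)]

1. After x ≥ 15: [(15,12/5) (16,3) (18,14) (15,163/11)]
2. After x ≤ 19: [(15,12/5) (16,3) (18,14) (15,163/11)]
3. After y ≥ 8: [(15,8) (186/11,8) (18,14) (15,163/11)]
4. After y ≤ 20: [(15,8) (186/11,8) (18,14) (15,163/11)]
5. Canonical ring: [(15,8) (186/11,8) (18,14) (15,163/11)]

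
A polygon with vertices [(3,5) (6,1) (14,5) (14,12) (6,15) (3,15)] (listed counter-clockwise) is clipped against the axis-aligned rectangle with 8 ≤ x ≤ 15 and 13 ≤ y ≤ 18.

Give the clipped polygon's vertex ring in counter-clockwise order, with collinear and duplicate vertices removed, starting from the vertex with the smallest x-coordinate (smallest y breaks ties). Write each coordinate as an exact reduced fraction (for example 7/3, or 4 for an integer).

1. After x ≥ 8: [(8,2) (14,5) (14,12) (8,57/4)]
2. After x ≤ 15: [(8,2) (14,5) (14,12) (8,57/4)]
3. After y ≥ 13: [(8,13) (34/3,13) (8,57/4)]
4. After y ≤ 18: [(8,13) (34/3,13) (8,57/4)]
5. Canonical ring: [(8,13) (34/3,13) (8,57/4)]

Clipped polygon: [(8,13) (34/3,13) (8,57/4)]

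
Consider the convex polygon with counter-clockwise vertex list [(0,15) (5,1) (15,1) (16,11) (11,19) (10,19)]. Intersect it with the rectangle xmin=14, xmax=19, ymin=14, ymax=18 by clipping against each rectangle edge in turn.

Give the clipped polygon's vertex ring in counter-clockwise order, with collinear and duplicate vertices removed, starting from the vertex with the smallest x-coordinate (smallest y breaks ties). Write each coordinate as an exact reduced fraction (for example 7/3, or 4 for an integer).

Clipped polygon: [(14,14) (113/8,14) (14,71/5)]

1. After x ≥ 14: [(14,1) (15,1) (16,11) (14,71/5)]
2. After x ≤ 19: [(14,1) (15,1) (16,11) (14,71/5)]
3. After y ≥ 14: [(14,14) (113/8,14) (14,71/5)]
4. After y ≤ 18: [(14,14) (113/8,14) (14,71/5)]
5. Canonical ring: [(14,14) (113/8,14) (14,71/5)]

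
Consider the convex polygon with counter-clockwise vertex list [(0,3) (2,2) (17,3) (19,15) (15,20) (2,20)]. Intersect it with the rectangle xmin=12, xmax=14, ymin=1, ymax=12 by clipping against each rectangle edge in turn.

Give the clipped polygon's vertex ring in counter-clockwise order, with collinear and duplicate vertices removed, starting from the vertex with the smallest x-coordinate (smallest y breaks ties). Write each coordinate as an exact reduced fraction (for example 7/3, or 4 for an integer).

Clipped polygon: [(12,8/3) (14,14/5) (14,12) (12,12)]

1. After x ≥ 12: [(12,8/3) (17,3) (19,15) (15,20) (12,20)]
2. After x ≤ 14: [(12,8/3) (14,14/5) (14,20) (12,20)]
3. After y ≥ 1: [(12,8/3) (14,14/5) (14,20) (12,20)]
4. After y ≤ 12: [(12,12) (12,8/3) (14,14/5) (14,12)]
5. Canonical ring: [(12,8/3) (14,14/5) (14,12) (12,12)]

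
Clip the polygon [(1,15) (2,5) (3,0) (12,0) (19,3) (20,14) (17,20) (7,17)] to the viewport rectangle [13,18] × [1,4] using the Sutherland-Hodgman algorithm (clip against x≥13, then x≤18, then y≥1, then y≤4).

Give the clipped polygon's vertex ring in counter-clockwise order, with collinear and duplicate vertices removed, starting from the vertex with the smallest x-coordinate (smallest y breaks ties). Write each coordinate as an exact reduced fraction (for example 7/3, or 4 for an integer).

1. After x ≥ 13: [(13,3/7) (19,3) (20,14) (17,20) (13,94/5)]
2. After x ≤ 18: [(13,3/7) (18,18/7) (18,18) (17,20) (13,94/5)]
3. After y ≥ 1: [(13,1) (43/3,1) (18,18/7) (18,18) (17,20) (13,94/5)]
4. After y ≤ 4: [(13,4) (13,1) (43/3,1) (18,18/7) (18,4)]
5. Canonical ring: [(13,1) (43/3,1) (18,18/7) (18,4) (13,4)]

Clipped polygon: [(13,1) (43/3,1) (18,18/7) (18,4) (13,4)]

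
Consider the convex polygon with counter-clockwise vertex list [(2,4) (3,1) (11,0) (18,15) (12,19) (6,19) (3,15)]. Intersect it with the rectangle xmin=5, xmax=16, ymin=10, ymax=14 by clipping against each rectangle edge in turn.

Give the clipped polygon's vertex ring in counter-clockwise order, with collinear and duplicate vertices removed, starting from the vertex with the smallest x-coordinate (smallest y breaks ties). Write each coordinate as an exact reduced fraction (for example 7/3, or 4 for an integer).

Clipped polygon: [(5,10) (47/3,10) (16,75/7) (16,14) (5,14)]

1. After x ≥ 5: [(5,3/4) (11,0) (18,15) (12,19) (6,19) (5,53/3)]
2. After x ≤ 16: [(5,3/4) (11,0) (16,75/7) (16,49/3) (12,19) (6,19) (5,53/3)]
3. After y ≥ 10: [(5,10) (47/3,10) (16,75/7) (16,49/3) (12,19) (6,19) (5,53/3)]
4. After y ≤ 14: [(5,14) (5,10) (47/3,10) (16,75/7) (16,14)]
5. Canonical ring: [(5,10) (47/3,10) (16,75/7) (16,14) (5,14)]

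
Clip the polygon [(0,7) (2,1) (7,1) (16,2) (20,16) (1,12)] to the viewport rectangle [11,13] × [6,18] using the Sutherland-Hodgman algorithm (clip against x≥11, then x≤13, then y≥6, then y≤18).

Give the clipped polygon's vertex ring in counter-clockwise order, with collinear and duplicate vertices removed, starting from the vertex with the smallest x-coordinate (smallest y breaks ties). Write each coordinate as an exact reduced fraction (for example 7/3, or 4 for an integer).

1. After x ≥ 11: [(11,13/9) (16,2) (20,16) (11,268/19)]
2. After x ≤ 13: [(11,13/9) (13,5/3) (13,276/19) (11,268/19)]
3. After y ≥ 6: [(11,6) (13,6) (13,276/19) (11,268/19)]
4. After y ≤ 18: [(11,6) (13,6) (13,276/19) (11,268/19)]
5. Canonical ring: [(11,6) (13,6) (13,276/19) (11,268/19)]

Clipped polygon: [(11,6) (13,6) (13,276/19) (11,268/19)]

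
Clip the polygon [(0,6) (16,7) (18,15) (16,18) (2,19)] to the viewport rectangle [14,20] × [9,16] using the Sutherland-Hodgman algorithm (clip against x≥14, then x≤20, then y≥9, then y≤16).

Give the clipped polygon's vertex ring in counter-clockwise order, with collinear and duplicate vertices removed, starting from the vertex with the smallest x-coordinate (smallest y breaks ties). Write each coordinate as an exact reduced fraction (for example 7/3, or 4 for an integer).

Clipped polygon: [(14,9) (33/2,9) (18,15) (52/3,16) (14,16)]

1. After x ≥ 14: [(14,55/8) (16,7) (18,15) (16,18) (14,127/7)]
2. After x ≤ 20: [(14,55/8) (16,7) (18,15) (16,18) (14,127/7)]
3. After y ≥ 9: [(14,9) (33/2,9) (18,15) (16,18) (14,127/7)]
4. After y ≤ 16: [(14,16) (14,9) (33/2,9) (18,15) (52/3,16)]
5. Canonical ring: [(14,9) (33/2,9) (18,15) (52/3,16) (14,16)]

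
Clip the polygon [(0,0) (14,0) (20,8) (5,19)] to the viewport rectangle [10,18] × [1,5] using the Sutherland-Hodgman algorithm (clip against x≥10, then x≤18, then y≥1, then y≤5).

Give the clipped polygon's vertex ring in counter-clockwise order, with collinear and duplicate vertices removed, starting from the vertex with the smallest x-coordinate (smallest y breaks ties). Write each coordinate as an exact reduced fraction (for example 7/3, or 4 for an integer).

Clipped polygon: [(10,1) (59/4,1) (71/4,5) (10,5)]

1. After x ≥ 10: [(10,0) (14,0) (20,8) (10,46/3)]
2. After x ≤ 18: [(10,0) (14,0) (18,16/3) (18,142/15) (10,46/3)]
3. After y ≥ 1: [(10,1) (59/4,1) (18,16/3) (18,142/15) (10,46/3)]
4. After y ≤ 5: [(10,5) (10,1) (59/4,1) (71/4,5)]
5. Canonical ring: [(10,1) (59/4,1) (71/4,5) (10,5)]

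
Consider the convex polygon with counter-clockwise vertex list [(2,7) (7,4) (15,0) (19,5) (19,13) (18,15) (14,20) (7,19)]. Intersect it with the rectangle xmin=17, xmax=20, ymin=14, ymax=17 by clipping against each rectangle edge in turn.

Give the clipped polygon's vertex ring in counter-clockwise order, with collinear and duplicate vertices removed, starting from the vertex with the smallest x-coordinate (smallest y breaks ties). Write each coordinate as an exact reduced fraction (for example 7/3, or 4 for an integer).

Clipped polygon: [(17,14) (37/2,14) (18,15) (17,65/4)]

1. After x ≥ 17: [(17,5/2) (19,5) (19,13) (18,15) (17,65/4)]
2. After x ≤ 20: [(17,5/2) (19,5) (19,13) (18,15) (17,65/4)]
3. After y ≥ 14: [(17,14) (37/2,14) (18,15) (17,65/4)]
4. After y ≤ 17: [(17,14) (37/2,14) (18,15) (17,65/4)]
5. Canonical ring: [(17,14) (37/2,14) (18,15) (17,65/4)]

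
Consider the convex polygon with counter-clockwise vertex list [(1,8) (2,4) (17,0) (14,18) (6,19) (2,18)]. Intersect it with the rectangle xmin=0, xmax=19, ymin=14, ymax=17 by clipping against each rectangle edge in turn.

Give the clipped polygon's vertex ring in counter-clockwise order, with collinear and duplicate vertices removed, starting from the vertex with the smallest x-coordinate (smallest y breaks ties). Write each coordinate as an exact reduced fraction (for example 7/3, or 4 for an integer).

Clipped polygon: [(8/5,14) (44/3,14) (85/6,17) (19/10,17)]

1. After x ≥ 0: [(1,8) (2,4) (17,0) (14,18) (6,19) (2,18)]
2. After x ≤ 19: [(1,8) (2,4) (17,0) (14,18) (6,19) (2,18)]
3. After y ≥ 14: [(8/5,14) (44/3,14) (14,18) (6,19) (2,18)]
4. After y ≤ 17: [(19/10,17) (8/5,14) (44/3,14) (85/6,17)]
5. Canonical ring: [(8/5,14) (44/3,14) (85/6,17) (19/10,17)]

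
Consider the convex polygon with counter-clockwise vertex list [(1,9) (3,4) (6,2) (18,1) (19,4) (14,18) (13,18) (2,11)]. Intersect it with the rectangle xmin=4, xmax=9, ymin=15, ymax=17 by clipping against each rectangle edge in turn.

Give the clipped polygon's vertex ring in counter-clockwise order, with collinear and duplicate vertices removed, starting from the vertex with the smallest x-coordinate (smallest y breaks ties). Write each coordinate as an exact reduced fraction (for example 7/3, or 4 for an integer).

1. After x ≥ 4: [(4,10/3) (6,2) (18,1) (19,4) (14,18) (13,18) (4,135/11)]
2. After x ≤ 9: [(4,10/3) (6,2) (9,7/4) (9,170/11) (4,135/11)]
3. After y ≥ 15: [(9,15) (9,170/11) (58/7,15)]
4. After y ≤ 17: [(9,15) (9,170/11) (58/7,15)]
5. Canonical ring: [(58/7,15) (9,15) (9,170/11)]

Clipped polygon: [(58/7,15) (9,15) (9,170/11)]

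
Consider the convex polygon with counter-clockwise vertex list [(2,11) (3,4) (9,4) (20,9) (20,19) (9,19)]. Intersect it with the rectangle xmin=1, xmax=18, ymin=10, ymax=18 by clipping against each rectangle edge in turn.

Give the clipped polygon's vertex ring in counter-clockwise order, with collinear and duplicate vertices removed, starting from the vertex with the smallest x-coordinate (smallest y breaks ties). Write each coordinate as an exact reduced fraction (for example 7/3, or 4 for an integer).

Clipped polygon: [(2,11) (15/7,10) (18,10) (18,18) (65/8,18)]

1. After x ≥ 1: [(2,11) (3,4) (9,4) (20,9) (20,19) (9,19)]
2. After x ≤ 18: [(2,11) (3,4) (9,4) (18,89/11) (18,19) (9,19)]
3. After y ≥ 10: [(2,11) (15/7,10) (18,10) (18,19) (9,19)]
4. After y ≤ 18: [(65/8,18) (2,11) (15/7,10) (18,10) (18,18)]
5. Canonical ring: [(2,11) (15/7,10) (18,10) (18,18) (65/8,18)]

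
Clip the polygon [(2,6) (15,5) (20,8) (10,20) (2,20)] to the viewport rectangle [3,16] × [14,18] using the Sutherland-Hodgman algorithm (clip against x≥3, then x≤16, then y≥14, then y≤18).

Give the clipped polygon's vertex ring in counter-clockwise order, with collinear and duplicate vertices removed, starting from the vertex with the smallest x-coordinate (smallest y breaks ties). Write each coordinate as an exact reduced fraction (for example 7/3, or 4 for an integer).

Clipped polygon: [(3,14) (15,14) (35/3,18) (3,18)]

1. After x ≥ 3: [(3,77/13) (15,5) (20,8) (10,20) (3,20)]
2. After x ≤ 16: [(3,77/13) (15,5) (16,28/5) (16,64/5) (10,20) (3,20)]
3. After y ≥ 14: [(3,14) (15,14) (10,20) (3,20)]
4. After y ≤ 18: [(3,18) (3,14) (15,14) (35/3,18)]
5. Canonical ring: [(3,14) (15,14) (35/3,18) (3,18)]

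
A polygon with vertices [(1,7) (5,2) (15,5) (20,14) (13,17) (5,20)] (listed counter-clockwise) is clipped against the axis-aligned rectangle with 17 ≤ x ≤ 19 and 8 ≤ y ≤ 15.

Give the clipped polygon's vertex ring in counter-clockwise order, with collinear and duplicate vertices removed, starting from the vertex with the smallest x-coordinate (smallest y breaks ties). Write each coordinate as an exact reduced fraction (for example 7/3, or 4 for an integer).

Clipped polygon: [(17,43/5) (19,61/5) (19,101/7) (53/3,15) (17,15)]

1. After x ≥ 17: [(17,43/5) (20,14) (17,107/7)]
2. After x ≤ 19: [(17,43/5) (19,61/5) (19,101/7) (17,107/7)]
3. After y ≥ 8: [(17,43/5) (19,61/5) (19,101/7) (17,107/7)]
4. After y ≤ 15: [(17,15) (17,43/5) (19,61/5) (19,101/7) (53/3,15)]
5. Canonical ring: [(17,43/5) (19,61/5) (19,101/7) (53/3,15) (17,15)]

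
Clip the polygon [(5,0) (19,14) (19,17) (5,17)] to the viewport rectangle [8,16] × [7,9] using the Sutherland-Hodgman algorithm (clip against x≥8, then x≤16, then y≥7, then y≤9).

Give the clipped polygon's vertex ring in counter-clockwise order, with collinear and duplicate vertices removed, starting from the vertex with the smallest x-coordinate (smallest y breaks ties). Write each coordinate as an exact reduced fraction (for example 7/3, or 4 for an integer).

1. After x ≥ 8: [(8,3) (19,14) (19,17) (8,17)]
2. After x ≤ 16: [(8,3) (16,11) (16,17) (8,17)]
3. After y ≥ 7: [(8,7) (12,7) (16,11) (16,17) (8,17)]
4. After y ≤ 9: [(8,9) (8,7) (12,7) (14,9)]
5. Canonical ring: [(8,7) (12,7) (14,9) (8,9)]

Clipped polygon: [(8,7) (12,7) (14,9) (8,9)]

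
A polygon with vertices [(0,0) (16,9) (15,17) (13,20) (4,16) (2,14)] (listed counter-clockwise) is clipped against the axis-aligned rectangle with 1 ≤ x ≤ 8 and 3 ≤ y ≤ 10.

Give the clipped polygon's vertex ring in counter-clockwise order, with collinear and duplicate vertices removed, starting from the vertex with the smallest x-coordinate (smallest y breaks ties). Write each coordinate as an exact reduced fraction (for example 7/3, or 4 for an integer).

1. After x ≥ 1: [(1,7) (1,9/16) (16,9) (15,17) (13,20) (4,16) (2,14)]
2. After x ≤ 8: [(1,7) (1,9/16) (8,9/2) (8,160/9) (4,16) (2,14)]
3. After y ≥ 3: [(1,7) (1,3) (16/3,3) (8,9/2) (8,160/9) (4,16) (2,14)]
4. After y ≤ 10: [(10/7,10) (1,7) (1,3) (16/3,3) (8,9/2) (8,10)]
5. Canonical ring: [(1,3) (16/3,3) (8,9/2) (8,10) (10/7,10) (1,7)]

Clipped polygon: [(1,3) (16/3,3) (8,9/2) (8,10) (10/7,10) (1,7)]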